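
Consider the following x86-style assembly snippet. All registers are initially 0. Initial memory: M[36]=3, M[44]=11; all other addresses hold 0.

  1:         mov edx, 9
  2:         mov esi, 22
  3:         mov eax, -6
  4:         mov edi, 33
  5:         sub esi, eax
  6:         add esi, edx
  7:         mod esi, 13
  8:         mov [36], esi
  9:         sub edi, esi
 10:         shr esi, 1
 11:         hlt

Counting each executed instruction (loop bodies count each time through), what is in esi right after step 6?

37

edx=9
esi=22
eax=-6
edi=33
esi=22-(-6)=28
esi=28+9=37
After step 6: esi = 37.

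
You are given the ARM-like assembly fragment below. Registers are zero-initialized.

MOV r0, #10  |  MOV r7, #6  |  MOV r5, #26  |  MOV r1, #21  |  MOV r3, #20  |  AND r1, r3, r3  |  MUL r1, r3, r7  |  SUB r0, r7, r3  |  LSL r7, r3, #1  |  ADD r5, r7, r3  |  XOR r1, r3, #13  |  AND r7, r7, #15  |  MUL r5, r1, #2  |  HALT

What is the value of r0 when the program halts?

-14

after MOV r0, #10: r0=10
after MOV r7, #6: r7=6
after MOV r5, #26: r5=26
after MOV r1, #21: r1=21
after MOV r3, #20: r3=20
after AND r1, r3, r3: r1=20&20=20
after MUL r1, r3, r7: r1=20*6=120
after SUB r0, r7, r3: r0=6-20=-14
after LSL r7, r3, #1: r7=20<<1=40
after ADD r5, r7, r3: r5=40+20=60
after XOR r1, r3, #13: r1=20^13=25
after AND r7, r7, #15: r7=40&15=8
after MUL r5, r1, #2: r5=25*2=50
halt.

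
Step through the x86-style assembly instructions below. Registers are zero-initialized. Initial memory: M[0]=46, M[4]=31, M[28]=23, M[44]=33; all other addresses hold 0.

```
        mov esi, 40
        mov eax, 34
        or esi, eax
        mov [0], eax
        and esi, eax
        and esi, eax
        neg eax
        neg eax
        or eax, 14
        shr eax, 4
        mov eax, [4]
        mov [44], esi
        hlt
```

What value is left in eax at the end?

31

esi=40
eax=34
esi=40|34=42
mov [0], eax → M[0]=34
esi=42&34=34
esi=34&34=34
eax=-(34)=-34
eax=-(-34)=34
eax=34|14=46
eax=46>>4=2
eax=M[4]=31
mov [44], esi → M[44]=34
halt.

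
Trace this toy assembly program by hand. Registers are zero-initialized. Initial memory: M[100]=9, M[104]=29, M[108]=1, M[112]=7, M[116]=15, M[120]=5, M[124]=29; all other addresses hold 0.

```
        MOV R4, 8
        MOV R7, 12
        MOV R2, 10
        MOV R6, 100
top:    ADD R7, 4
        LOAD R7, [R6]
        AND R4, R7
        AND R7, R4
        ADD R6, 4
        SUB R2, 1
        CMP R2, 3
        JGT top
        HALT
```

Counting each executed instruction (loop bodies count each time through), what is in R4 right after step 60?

0

MOV R4, 8 → R4=8
MOV R7, 12 → R7=12
MOV R2, 10 → R2=10
MOV R6, 100 → R6=100
ADD R7, 4 → R7=12+4=16
LOAD R7, [R6] → R7=M[100]=9
AND R4, R7 → R4=8&9=8
AND R7, R4 → R7=9&8=8
ADD R6, 4 → R6=100+4=104
SUB R2, 1 → R2=10-1=9
CMP R2, 3  (cmp 9,3)
JGT top: taken
ADD R7, 4 → R7=8+4=12
LOAD R7, [R6] → R7=M[104]=29
AND R4, R7 → R4=8&29=8
AND R7, R4 → R7=29&8=8
ADD R6, 4 → R6=104+4=108
SUB R2, 1 → R2=9-1=8
CMP R2, 3  (cmp 8,3)
JGT top: taken
ADD R7, 4 → R7=8+4=12
LOAD R7, [R6] → R7=M[108]=1
AND R4, R7 → R4=8&1=0
AND R7, R4 → R7=1&0=0
ADD R6, 4 → R6=108+4=112
SUB R2, 1 → R2=8-1=7
CMP R2, 3  (cmp 7,3)
JGT top: taken
ADD R7, 4 → R7=0+4=4
LOAD R7, [R6] → R7=M[112]=7
AND R4, R7 → R4=0&7=0
AND R7, R4 → R7=7&0=0
ADD R6, 4 → R6=112+4=116
SUB R2, 1 → R2=7-1=6
CMP R2, 3  (cmp 6,3)
JGT top: taken
ADD R7, 4 → R7=0+4=4
LOAD R7, [R6] → R7=M[116]=15
AND R4, R7 → R4=0&15=0
AND R7, R4 → R7=15&0=0
ADD R6, 4 → R6=116+4=120
SUB R2, 1 → R2=6-1=5
CMP R2, 3  (cmp 5,3)
JGT top: taken
ADD R7, 4 → R7=0+4=4
LOAD R7, [R6] → R7=M[120]=5
AND R4, R7 → R4=0&5=0
AND R7, R4 → R7=5&0=0
ADD R6, 4 → R6=120+4=124
SUB R2, 1 → R2=5-1=4
CMP R2, 3  (cmp 4,3)
JGT top: taken
ADD R7, 4 → R7=0+4=4
LOAD R7, [R6] → R7=M[124]=29
AND R4, R7 → R4=0&29=0
AND R7, R4 → R7=29&0=0
ADD R6, 4 → R6=124+4=128
SUB R2, 1 → R2=4-1=3
CMP R2, 3  (cmp 3,3)
JGT top: not taken
After step 60: R4 = 0.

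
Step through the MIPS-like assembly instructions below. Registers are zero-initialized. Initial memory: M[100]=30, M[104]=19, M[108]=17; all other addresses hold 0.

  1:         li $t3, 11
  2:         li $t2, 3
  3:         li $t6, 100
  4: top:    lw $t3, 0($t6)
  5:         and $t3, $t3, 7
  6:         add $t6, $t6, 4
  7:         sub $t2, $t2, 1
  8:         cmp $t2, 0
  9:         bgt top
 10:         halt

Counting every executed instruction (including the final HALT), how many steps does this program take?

22

li $t3, 11 → $t3=11
li $t2, 3 → $t2=3
li $t6, 100 → $t6=100
lw $t3, 0($t6) → $t3=M[100]=30
and $t3, $t3, 7 → $t3=30&7=6
add $t6, $t6, 4 → $t6=100+4=104
sub $t2, $t2, 1 → $t2=3-1=2
cmp $t2, 0  (cmp 2,0)
bgt top: taken
lw $t3, 0($t6) → $t3=M[104]=19
and $t3, $t3, 7 → $t3=19&7=3
add $t6, $t6, 4 → $t6=104+4=108
sub $t2, $t2, 1 → $t2=2-1=1
cmp $t2, 0  (cmp 1,0)
bgt top: taken
lw $t3, 0($t6) → $t3=M[108]=17
and $t3, $t3, 7 → $t3=17&7=1
add $t6, $t6, 4 → $t6=108+4=112
sub $t2, $t2, 1 → $t2=1-1=0
cmp $t2, 0  (cmp 0,0)
bgt top: not taken
halt.
Total executed instructions: 22.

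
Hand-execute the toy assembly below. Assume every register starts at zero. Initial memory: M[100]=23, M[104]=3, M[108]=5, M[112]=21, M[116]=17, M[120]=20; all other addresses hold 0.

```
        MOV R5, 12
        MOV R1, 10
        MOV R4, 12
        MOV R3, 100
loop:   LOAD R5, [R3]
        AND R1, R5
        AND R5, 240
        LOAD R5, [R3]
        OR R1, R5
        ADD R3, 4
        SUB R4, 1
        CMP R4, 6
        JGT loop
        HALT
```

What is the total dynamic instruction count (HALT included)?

MOV R5, 12 → R5=12
MOV R1, 10 → R1=10
MOV R4, 12 → R4=12
MOV R3, 100 → R3=100
LOAD R5, [R3] → R5=M[100]=23
AND R1, R5 → R1=10&23=2
AND R5, 240 → R5=23&240=16
LOAD R5, [R3] → R5=M[100]=23
OR R1, R5 → R1=2|23=23
ADD R3, 4 → R3=100+4=104
SUB R4, 1 → R4=12-1=11
CMP R4, 6  (cmp 11,6)
JGT loop: taken
LOAD R5, [R3] → R5=M[104]=3
AND R1, R5 → R1=23&3=3
AND R5, 240 → R5=3&240=0
LOAD R5, [R3] → R5=M[104]=3
OR R1, R5 → R1=3|3=3
ADD R3, 4 → R3=104+4=108
SUB R4, 1 → R4=11-1=10
CMP R4, 6  (cmp 10,6)
JGT loop: taken
LOAD R5, [R3] → R5=M[108]=5
AND R1, R5 → R1=3&5=1
AND R5, 240 → R5=5&240=0
LOAD R5, [R3] → R5=M[108]=5
OR R1, R5 → R1=1|5=5
ADD R3, 4 → R3=108+4=112
SUB R4, 1 → R4=10-1=9
CMP R4, 6  (cmp 9,6)
JGT loop: taken
LOAD R5, [R3] → R5=M[112]=21
AND R1, R5 → R1=5&21=5
AND R5, 240 → R5=21&240=16
LOAD R5, [R3] → R5=M[112]=21
OR R1, R5 → R1=5|21=21
ADD R3, 4 → R3=112+4=116
SUB R4, 1 → R4=9-1=8
CMP R4, 6  (cmp 8,6)
JGT loop: taken
LOAD R5, [R3] → R5=M[116]=17
AND R1, R5 → R1=21&17=17
AND R5, 240 → R5=17&240=16
LOAD R5, [R3] → R5=M[116]=17
OR R1, R5 → R1=17|17=17
ADD R3, 4 → R3=116+4=120
SUB R4, 1 → R4=8-1=7
CMP R4, 6  (cmp 7,6)
JGT loop: taken
LOAD R5, [R3] → R5=M[120]=20
AND R1, R5 → R1=17&20=16
AND R5, 240 → R5=20&240=16
LOAD R5, [R3] → R5=M[120]=20
OR R1, R5 → R1=16|20=20
ADD R3, 4 → R3=120+4=124
SUB R4, 1 → R4=7-1=6
CMP R4, 6  (cmp 6,6)
JGT loop: not taken
halt.
Total executed instructions: 59.

59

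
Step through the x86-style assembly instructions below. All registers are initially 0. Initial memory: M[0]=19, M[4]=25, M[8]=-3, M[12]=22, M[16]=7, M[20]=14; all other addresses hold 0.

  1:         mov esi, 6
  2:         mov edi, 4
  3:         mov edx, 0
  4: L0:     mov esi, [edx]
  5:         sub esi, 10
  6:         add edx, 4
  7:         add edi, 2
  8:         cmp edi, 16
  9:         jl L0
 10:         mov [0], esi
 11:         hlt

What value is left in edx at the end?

24

mov esi, 6 → esi=6
mov edi, 4 → edi=4
mov edx, 0 → edx=0
mov esi, [edx] → esi=M[0]=19
sub esi, 10 → esi=19-10=9
add edx, 4 → edx=0+4=4
add edi, 2 → edi=4+2=6
cmp edi, 16  (cmp 6,16)
jl L0: taken
mov esi, [edx] → esi=M[4]=25
sub esi, 10 → esi=25-10=15
add edx, 4 → edx=4+4=8
add edi, 2 → edi=6+2=8
cmp edi, 16  (cmp 8,16)
jl L0: taken
mov esi, [edx] → esi=M[8]=-3
sub esi, 10 → esi=(-3)-10=-13
add edx, 4 → edx=8+4=12
add edi, 2 → edi=8+2=10
cmp edi, 16  (cmp 10,16)
jl L0: taken
mov esi, [edx] → esi=M[12]=22
sub esi, 10 → esi=22-10=12
add edx, 4 → edx=12+4=16
add edi, 2 → edi=10+2=12
cmp edi, 16  (cmp 12,16)
jl L0: taken
mov esi, [edx] → esi=M[16]=7
sub esi, 10 → esi=7-10=-3
add edx, 4 → edx=16+4=20
add edi, 2 → edi=12+2=14
cmp edi, 16  (cmp 14,16)
jl L0: taken
mov esi, [edx] → esi=M[20]=14
sub esi, 10 → esi=14-10=4
add edx, 4 → edx=20+4=24
add edi, 2 → edi=14+2=16
cmp edi, 16  (cmp 16,16)
jl L0: not taken
mov [0], esi → M[0]=4
halt.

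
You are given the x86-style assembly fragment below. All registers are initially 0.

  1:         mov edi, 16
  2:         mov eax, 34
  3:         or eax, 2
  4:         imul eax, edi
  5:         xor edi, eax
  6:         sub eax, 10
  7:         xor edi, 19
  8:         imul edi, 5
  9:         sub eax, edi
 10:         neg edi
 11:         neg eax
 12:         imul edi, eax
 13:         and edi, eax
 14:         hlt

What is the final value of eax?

mov edi, 16 → edi=16
mov eax, 34 → eax=34
or eax, 2 → eax=34|2=34
imul eax, edi → eax=34*16=544
xor edi, eax → edi=16^544=560
sub eax, 10 → eax=544-10=534
xor edi, 19 → edi=560^19=547
imul edi, 5 → edi=547*5=2735
sub eax, edi → eax=534-2735=-2201
neg edi → edi=-(2735)=-2735
neg eax → eax=-(-2201)=2201
imul edi, eax → edi=(-2735)*2201=-6019735
and edi, eax → edi=(-6019735)&2201=9
halt.

2201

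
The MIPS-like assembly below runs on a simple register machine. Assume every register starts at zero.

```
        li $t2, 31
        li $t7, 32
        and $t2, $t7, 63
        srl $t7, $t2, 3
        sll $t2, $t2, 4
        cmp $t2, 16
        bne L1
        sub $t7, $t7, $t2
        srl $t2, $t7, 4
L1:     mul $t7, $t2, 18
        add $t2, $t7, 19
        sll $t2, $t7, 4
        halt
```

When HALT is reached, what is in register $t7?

$t2=31
$t7=32
$t2=32&63=32
$t7=32>>3=4
$t2=32<<4=512
cmp $t2, 16  (cmp 512,16)
bne L1: taken
$t7=512*18=9216
$t2=9216+19=9235
$t2=9216<<4=147456
halt.

9216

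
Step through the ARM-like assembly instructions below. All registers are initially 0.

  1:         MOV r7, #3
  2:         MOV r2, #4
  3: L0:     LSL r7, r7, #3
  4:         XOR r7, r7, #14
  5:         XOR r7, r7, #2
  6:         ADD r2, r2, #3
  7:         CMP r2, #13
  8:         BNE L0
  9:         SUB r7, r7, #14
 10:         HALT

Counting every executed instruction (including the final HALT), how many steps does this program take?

r7=3
r2=4
r7=3<<3=24
r7=24^14=22
r7=22^2=20
r2=4+3=7
CMP r2, #13  (cmp 7,13)
BNE L0: taken
r7=20<<3=160
r7=160^14=174
r7=174^2=172
r2=7+3=10
CMP r2, #13  (cmp 10,13)
BNE L0: taken
r7=172<<3=1376
r7=1376^14=1390
r7=1390^2=1388
r2=10+3=13
CMP r2, #13  (cmp 13,13)
BNE L0: not taken
r7=1388-14=1374
halt.
Total executed instructions: 22.

22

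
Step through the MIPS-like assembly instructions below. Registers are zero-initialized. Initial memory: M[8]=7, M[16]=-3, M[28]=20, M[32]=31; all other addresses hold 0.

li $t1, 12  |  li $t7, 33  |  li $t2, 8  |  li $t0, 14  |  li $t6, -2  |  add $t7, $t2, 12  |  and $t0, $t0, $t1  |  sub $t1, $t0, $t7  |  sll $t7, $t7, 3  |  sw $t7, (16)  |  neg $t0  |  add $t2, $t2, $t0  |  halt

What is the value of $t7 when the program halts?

li $t1, 12 → $t1=12
li $t7, 33 → $t7=33
li $t2, 8 → $t2=8
li $t0, 14 → $t0=14
li $t6, -2 → $t6=-2
add $t7, $t2, 12 → $t7=8+12=20
and $t0, $t0, $t1 → $t0=14&12=12
sub $t1, $t0, $t7 → $t1=12-20=-8
sll $t7, $t7, 3 → $t7=20<<3=160
sw $t7, (16) → M[16]=160
neg $t0 → $t0=-(12)=-12
add $t2, $t2, $t0 → $t2=8+(-12)=-4
halt.

160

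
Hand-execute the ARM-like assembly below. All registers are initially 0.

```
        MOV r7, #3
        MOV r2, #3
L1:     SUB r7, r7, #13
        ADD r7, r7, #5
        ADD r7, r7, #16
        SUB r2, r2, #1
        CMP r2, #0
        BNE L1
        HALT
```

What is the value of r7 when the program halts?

MOV r7, #3 → r7=3
MOV r2, #3 → r2=3
SUB r7, r7, #13 → r7=3-13=-10
ADD r7, r7, #5 → r7=(-10)+5=-5
ADD r7, r7, #16 → r7=(-5)+16=11
SUB r2, r2, #1 → r2=3-1=2
CMP r2, #0  (cmp 2,0)
BNE L1: taken
SUB r7, r7, #13 → r7=11-13=-2
ADD r7, r7, #5 → r7=(-2)+5=3
ADD r7, r7, #16 → r7=3+16=19
SUB r2, r2, #1 → r2=2-1=1
CMP r2, #0  (cmp 1,0)
BNE L1: taken
SUB r7, r7, #13 → r7=19-13=6
ADD r7, r7, #5 → r7=6+5=11
ADD r7, r7, #16 → r7=11+16=27
SUB r2, r2, #1 → r2=1-1=0
CMP r2, #0  (cmp 0,0)
BNE L1: not taken
halt.

27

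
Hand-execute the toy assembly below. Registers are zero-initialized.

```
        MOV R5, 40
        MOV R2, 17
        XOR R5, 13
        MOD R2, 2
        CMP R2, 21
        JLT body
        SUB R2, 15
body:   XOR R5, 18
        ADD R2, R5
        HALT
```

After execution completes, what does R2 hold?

56

after MOV R5, 40: R5=40
after MOV R2, 17: R2=17
after XOR R5, 13: R5=40^13=37
after MOD R2, 2: R2=17%2=1
CMP R2, 21  (cmp 1,21)
JLT body: taken
after XOR R5, 18: R5=37^18=55
after ADD R2, R5: R2=1+55=56
halt.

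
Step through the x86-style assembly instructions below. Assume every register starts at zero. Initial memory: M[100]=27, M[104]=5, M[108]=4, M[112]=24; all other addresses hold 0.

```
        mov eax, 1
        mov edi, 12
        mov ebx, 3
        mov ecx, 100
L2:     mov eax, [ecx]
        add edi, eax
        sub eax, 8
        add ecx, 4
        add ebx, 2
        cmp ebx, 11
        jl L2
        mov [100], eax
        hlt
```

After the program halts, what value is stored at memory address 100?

16

eax=1
edi=12
ebx=3
ecx=100
eax=M[100]=27
edi=12+27=39
eax=27-8=19
ecx=100+4=104
ebx=3+2=5
cmp ebx, 11  (cmp 5,11)
jl L2: taken
eax=M[104]=5
edi=39+5=44
eax=5-8=-3
ecx=104+4=108
ebx=5+2=7
cmp ebx, 11  (cmp 7,11)
jl L2: taken
eax=M[108]=4
edi=44+4=48
eax=4-8=-4
ecx=108+4=112
ebx=7+2=9
cmp ebx, 11  (cmp 9,11)
jl L2: taken
eax=M[112]=24
edi=48+24=72
eax=24-8=16
ecx=112+4=116
ebx=9+2=11
cmp ebx, 11  (cmp 11,11)
jl L2: not taken
mov [100], eax → M[100]=16
halt.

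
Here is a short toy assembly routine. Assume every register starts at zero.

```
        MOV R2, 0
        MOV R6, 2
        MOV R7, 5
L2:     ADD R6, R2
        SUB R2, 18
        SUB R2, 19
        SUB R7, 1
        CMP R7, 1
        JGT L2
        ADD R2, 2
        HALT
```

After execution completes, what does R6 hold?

-220

MOV R2, 0 → R2=0
MOV R6, 2 → R6=2
MOV R7, 5 → R7=5
ADD R6, R2 → R6=2+0=2
SUB R2, 18 → R2=0-18=-18
SUB R2, 19 → R2=(-18)-19=-37
SUB R7, 1 → R7=5-1=4
CMP R7, 1  (cmp 4,1)
JGT L2: taken
ADD R6, R2 → R6=2+(-37)=-35
SUB R2, 18 → R2=(-37)-18=-55
SUB R2, 19 → R2=(-55)-19=-74
SUB R7, 1 → R7=4-1=3
CMP R7, 1  (cmp 3,1)
JGT L2: taken
ADD R6, R2 → R6=(-35)+(-74)=-109
SUB R2, 18 → R2=(-74)-18=-92
SUB R2, 19 → R2=(-92)-19=-111
SUB R7, 1 → R7=3-1=2
CMP R7, 1  (cmp 2,1)
JGT L2: taken
ADD R6, R2 → R6=(-109)+(-111)=-220
SUB R2, 18 → R2=(-111)-18=-129
SUB R2, 19 → R2=(-129)-19=-148
SUB R7, 1 → R7=2-1=1
CMP R7, 1  (cmp 1,1)
JGT L2: not taken
ADD R2, 2 → R2=(-148)+2=-146
halt.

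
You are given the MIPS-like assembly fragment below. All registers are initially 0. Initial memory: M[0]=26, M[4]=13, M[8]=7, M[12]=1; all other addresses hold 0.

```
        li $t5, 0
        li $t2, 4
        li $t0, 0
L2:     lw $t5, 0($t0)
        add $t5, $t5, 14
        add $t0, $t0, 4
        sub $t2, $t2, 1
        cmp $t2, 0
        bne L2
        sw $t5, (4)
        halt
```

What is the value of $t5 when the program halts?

after li $t5, 0: $t5=0
after li $t2, 4: $t2=4
after li $t0, 0: $t0=0
after lw $t5, 0($t0): $t5=M[0]=26
after add $t5, $t5, 14: $t5=26+14=40
after add $t0, $t0, 4: $t0=0+4=4
after sub $t2, $t2, 1: $t2=4-1=3
cmp $t2, 0  (cmp 3,0)
bne L2: taken
after lw $t5, 0($t0): $t5=M[4]=13
after add $t5, $t5, 14: $t5=13+14=27
after add $t0, $t0, 4: $t0=4+4=8
after sub $t2, $t2, 1: $t2=3-1=2
cmp $t2, 0  (cmp 2,0)
bne L2: taken
after lw $t5, 0($t0): $t5=M[8]=7
after add $t5, $t5, 14: $t5=7+14=21
after add $t0, $t0, 4: $t0=8+4=12
after sub $t2, $t2, 1: $t2=2-1=1
cmp $t2, 0  (cmp 1,0)
bne L2: taken
after lw $t5, 0($t0): $t5=M[12]=1
after add $t5, $t5, 14: $t5=1+14=15
after add $t0, $t0, 4: $t0=12+4=16
after sub $t2, $t2, 1: $t2=1-1=0
cmp $t2, 0  (cmp 0,0)
bne L2: not taken
sw $t5, (4) → M[4]=15
halt.

15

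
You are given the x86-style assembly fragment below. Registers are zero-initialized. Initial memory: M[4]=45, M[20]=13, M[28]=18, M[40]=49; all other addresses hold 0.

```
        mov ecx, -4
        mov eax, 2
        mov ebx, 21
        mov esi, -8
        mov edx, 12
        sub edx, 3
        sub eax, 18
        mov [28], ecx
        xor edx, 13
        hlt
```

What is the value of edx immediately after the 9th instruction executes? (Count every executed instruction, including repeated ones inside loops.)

4

ecx=-4
eax=2
ebx=21
esi=-8
edx=12
edx=12-3=9
eax=2-18=-16
mov [28], ecx → M[28]=-4
edx=9^13=4
After step 9: edx = 4.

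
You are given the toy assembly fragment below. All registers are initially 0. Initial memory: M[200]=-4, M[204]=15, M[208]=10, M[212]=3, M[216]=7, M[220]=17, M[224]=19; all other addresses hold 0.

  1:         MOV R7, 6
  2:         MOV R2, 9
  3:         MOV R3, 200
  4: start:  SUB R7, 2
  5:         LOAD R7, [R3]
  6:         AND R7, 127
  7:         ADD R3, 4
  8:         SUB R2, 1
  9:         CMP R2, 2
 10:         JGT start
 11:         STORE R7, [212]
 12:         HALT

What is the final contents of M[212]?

19

R7=6
R2=9
R3=200
R7=6-2=4
R7=M[200]=-4
R7=(-4)&127=124
R3=200+4=204
R2=9-1=8
CMP R2, 2  (cmp 8,2)
JGT start: taken
R7=124-2=122
R7=M[204]=15
R7=15&127=15
R3=204+4=208
R2=8-1=7
CMP R2, 2  (cmp 7,2)
JGT start: taken
R7=15-2=13
R7=M[208]=10
R7=10&127=10
R3=208+4=212
R2=7-1=6
CMP R2, 2  (cmp 6,2)
JGT start: taken
R7=10-2=8
R7=M[212]=3
R7=3&127=3
R3=212+4=216
R2=6-1=5
CMP R2, 2  (cmp 5,2)
JGT start: taken
R7=3-2=1
R7=M[216]=7
R7=7&127=7
R3=216+4=220
R2=5-1=4
CMP R2, 2  (cmp 4,2)
JGT start: taken
R7=7-2=5
R7=M[220]=17
R7=17&127=17
R3=220+4=224
R2=4-1=3
CMP R2, 2  (cmp 3,2)
JGT start: taken
R7=17-2=15
R7=M[224]=19
R7=19&127=19
R3=224+4=228
R2=3-1=2
CMP R2, 2  (cmp 2,2)
JGT start: not taken
STORE R7, [212] → M[212]=19
halt.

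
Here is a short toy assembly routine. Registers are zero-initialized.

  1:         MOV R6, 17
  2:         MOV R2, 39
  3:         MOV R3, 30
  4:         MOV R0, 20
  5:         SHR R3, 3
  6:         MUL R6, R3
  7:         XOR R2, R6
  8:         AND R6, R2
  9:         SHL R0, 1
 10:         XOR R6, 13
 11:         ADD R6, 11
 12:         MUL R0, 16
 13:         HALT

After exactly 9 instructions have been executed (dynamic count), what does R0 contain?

after MOV R6, 17: R6=17
after MOV R2, 39: R2=39
after MOV R3, 30: R3=30
after MOV R0, 20: R0=20
after SHR R3, 3: R3=30>>3=3
after MUL R6, R3: R6=17*3=51
after XOR R2, R6: R2=39^51=20
after AND R6, R2: R6=51&20=16
after SHL R0, 1: R0=20<<1=40
After step 9: R0 = 40.

40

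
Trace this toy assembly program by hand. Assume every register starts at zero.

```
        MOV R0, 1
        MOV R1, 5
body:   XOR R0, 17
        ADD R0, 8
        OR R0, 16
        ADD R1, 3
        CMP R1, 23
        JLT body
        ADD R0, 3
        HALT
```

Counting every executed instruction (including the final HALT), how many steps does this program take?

40

after MOV R0, 1: R0=1
after MOV R1, 5: R1=5
after XOR R0, 17: R0=1^17=16
after ADD R0, 8: R0=16+8=24
after OR R0, 16: R0=24|16=24
after ADD R1, 3: R1=5+3=8
CMP R1, 23  (cmp 8,23)
JLT body: taken
after XOR R0, 17: R0=24^17=9
after ADD R0, 8: R0=9+8=17
after OR R0, 16: R0=17|16=17
after ADD R1, 3: R1=8+3=11
CMP R1, 23  (cmp 11,23)
JLT body: taken
after XOR R0, 17: R0=17^17=0
after ADD R0, 8: R0=0+8=8
after OR R0, 16: R0=8|16=24
after ADD R1, 3: R1=11+3=14
CMP R1, 23  (cmp 14,23)
JLT body: taken
after XOR R0, 17: R0=24^17=9
after ADD R0, 8: R0=9+8=17
after OR R0, 16: R0=17|16=17
after ADD R1, 3: R1=14+3=17
CMP R1, 23  (cmp 17,23)
JLT body: taken
after XOR R0, 17: R0=17^17=0
after ADD R0, 8: R0=0+8=8
after OR R0, 16: R0=8|16=24
after ADD R1, 3: R1=17+3=20
CMP R1, 23  (cmp 20,23)
JLT body: taken
after XOR R0, 17: R0=24^17=9
after ADD R0, 8: R0=9+8=17
after OR R0, 16: R0=17|16=17
after ADD R1, 3: R1=20+3=23
CMP R1, 23  (cmp 23,23)
JLT body: not taken
after ADD R0, 3: R0=17+3=20
halt.
Total executed instructions: 40.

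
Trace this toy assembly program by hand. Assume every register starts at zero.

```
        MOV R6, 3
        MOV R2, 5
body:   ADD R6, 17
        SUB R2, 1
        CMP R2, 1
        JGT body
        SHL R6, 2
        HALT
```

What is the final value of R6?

284

after MOV R6, 3: R6=3
after MOV R2, 5: R2=5
after ADD R6, 17: R6=3+17=20
after SUB R2, 1: R2=5-1=4
CMP R2, 1  (cmp 4,1)
JGT body: taken
after ADD R6, 17: R6=20+17=37
after SUB R2, 1: R2=4-1=3
CMP R2, 1  (cmp 3,1)
JGT body: taken
after ADD R6, 17: R6=37+17=54
after SUB R2, 1: R2=3-1=2
CMP R2, 1  (cmp 2,1)
JGT body: taken
after ADD R6, 17: R6=54+17=71
after SUB R2, 1: R2=2-1=1
CMP R2, 1  (cmp 1,1)
JGT body: not taken
after SHL R6, 2: R6=71<<2=284
halt.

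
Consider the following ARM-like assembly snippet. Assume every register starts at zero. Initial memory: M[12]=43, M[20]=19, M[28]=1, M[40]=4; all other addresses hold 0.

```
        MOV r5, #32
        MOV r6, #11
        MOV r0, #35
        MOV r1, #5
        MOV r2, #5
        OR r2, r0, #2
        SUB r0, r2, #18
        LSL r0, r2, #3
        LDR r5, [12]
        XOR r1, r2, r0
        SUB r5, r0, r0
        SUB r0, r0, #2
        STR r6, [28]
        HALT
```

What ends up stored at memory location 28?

after MOV r5, #32: r5=32
after MOV r6, #11: r6=11
after MOV r0, #35: r0=35
after MOV r1, #5: r1=5
after MOV r2, #5: r2=5
after OR r2, r0, #2: r2=35|2=35
after SUB r0, r2, #18: r0=35-18=17
after LSL r0, r2, #3: r0=35<<3=280
after LDR r5, [12]: r5=M[12]=43
after XOR r1, r2, r0: r1=35^280=315
after SUB r5, r0, r0: r5=280-280=0
after SUB r0, r0, #2: r0=280-2=278
STR r6, [28] → M[28]=11
halt.

11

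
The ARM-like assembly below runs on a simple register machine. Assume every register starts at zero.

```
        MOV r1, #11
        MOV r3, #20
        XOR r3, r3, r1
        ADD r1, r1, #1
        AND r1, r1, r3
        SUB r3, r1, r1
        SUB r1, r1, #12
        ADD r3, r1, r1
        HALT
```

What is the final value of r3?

0

MOV r1, #11 → r1=11
MOV r3, #20 → r3=20
XOR r3, r3, r1 → r3=20^11=31
ADD r1, r1, #1 → r1=11+1=12
AND r1, r1, r3 → r1=12&31=12
SUB r3, r1, r1 → r3=12-12=0
SUB r1, r1, #12 → r1=12-12=0
ADD r3, r1, r1 → r3=0+0=0
halt.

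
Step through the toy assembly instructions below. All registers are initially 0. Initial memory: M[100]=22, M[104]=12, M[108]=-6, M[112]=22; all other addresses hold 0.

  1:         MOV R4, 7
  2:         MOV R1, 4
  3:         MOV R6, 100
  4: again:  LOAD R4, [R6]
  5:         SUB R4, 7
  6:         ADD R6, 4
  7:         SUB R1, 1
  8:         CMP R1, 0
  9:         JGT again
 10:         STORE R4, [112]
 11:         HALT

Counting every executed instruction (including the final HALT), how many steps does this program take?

29

MOV R4, 7 → R4=7
MOV R1, 4 → R1=4
MOV R6, 100 → R6=100
LOAD R4, [R6] → R4=M[100]=22
SUB R4, 7 → R4=22-7=15
ADD R6, 4 → R6=100+4=104
SUB R1, 1 → R1=4-1=3
CMP R1, 0  (cmp 3,0)
JGT again: taken
LOAD R4, [R6] → R4=M[104]=12
SUB R4, 7 → R4=12-7=5
ADD R6, 4 → R6=104+4=108
SUB R1, 1 → R1=3-1=2
CMP R1, 0  (cmp 2,0)
JGT again: taken
LOAD R4, [R6] → R4=M[108]=-6
SUB R4, 7 → R4=(-6)-7=-13
ADD R6, 4 → R6=108+4=112
SUB R1, 1 → R1=2-1=1
CMP R1, 0  (cmp 1,0)
JGT again: taken
LOAD R4, [R6] → R4=M[112]=22
SUB R4, 7 → R4=22-7=15
ADD R6, 4 → R6=112+4=116
SUB R1, 1 → R1=1-1=0
CMP R1, 0  (cmp 0,0)
JGT again: not taken
STORE R4, [112] → M[112]=15
halt.
Total executed instructions: 29.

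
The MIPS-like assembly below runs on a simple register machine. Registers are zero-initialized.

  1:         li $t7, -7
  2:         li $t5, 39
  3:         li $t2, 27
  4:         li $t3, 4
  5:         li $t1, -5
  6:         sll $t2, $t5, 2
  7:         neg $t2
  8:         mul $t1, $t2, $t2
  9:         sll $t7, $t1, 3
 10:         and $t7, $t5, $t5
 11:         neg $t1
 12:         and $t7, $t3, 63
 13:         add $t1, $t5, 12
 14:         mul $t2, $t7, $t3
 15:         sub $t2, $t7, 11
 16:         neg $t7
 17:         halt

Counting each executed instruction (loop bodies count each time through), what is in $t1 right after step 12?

-24336

li $t7, -7 → $t7=-7
li $t5, 39 → $t5=39
li $t2, 27 → $t2=27
li $t3, 4 → $t3=4
li $t1, -5 → $t1=-5
sll $t2, $t5, 2 → $t2=39<<2=156
neg $t2 → $t2=-(156)=-156
mul $t1, $t2, $t2 → $t1=(-156)*(-156)=24336
sll $t7, $t1, 3 → $t7=24336<<3=194688
and $t7, $t5, $t5 → $t7=39&39=39
neg $t1 → $t1=-(24336)=-24336
and $t7, $t3, 63 → $t7=4&63=4
After step 12: $t1 = -24336.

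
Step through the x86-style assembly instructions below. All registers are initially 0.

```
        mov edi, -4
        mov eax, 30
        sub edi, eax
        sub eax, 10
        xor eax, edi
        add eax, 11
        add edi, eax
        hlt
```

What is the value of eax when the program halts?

-43

mov edi, -4 → edi=-4
mov eax, 30 → eax=30
sub edi, eax → edi=(-4)-30=-34
sub eax, 10 → eax=30-10=20
xor eax, edi → eax=20^(-34)=-54
add eax, 11 → eax=(-54)+11=-43
add edi, eax → edi=(-34)+(-43)=-77
halt.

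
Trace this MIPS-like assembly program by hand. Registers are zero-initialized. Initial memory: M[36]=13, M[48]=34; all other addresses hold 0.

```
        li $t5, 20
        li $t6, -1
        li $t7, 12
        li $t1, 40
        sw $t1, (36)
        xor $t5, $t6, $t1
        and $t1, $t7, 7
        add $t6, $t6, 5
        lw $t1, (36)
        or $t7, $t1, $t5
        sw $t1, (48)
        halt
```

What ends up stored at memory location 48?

after li $t5, 20: $t5=20
after li $t6, -1: $t6=-1
after li $t7, 12: $t7=12
after li $t1, 40: $t1=40
sw $t1, (36) → M[36]=40
after xor $t5, $t6, $t1: $t5=(-1)^40=-41
after and $t1, $t7, 7: $t1=12&7=4
after add $t6, $t6, 5: $t6=(-1)+5=4
after lw $t1, (36): $t1=M[36]=40
after or $t7, $t1, $t5: $t7=40|(-41)=-1
sw $t1, (48) → M[48]=40
halt.

40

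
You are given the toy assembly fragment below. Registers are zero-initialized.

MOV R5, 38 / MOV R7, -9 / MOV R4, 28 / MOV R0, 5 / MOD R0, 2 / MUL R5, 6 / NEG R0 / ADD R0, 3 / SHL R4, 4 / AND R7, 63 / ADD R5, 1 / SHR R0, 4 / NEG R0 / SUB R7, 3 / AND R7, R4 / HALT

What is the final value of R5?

MOV R5, 38 → R5=38
MOV R7, -9 → R7=-9
MOV R4, 28 → R4=28
MOV R0, 5 → R0=5
MOD R0, 2 → R0=5%2=1
MUL R5, 6 → R5=38*6=228
NEG R0 → R0=-(1)=-1
ADD R0, 3 → R0=(-1)+3=2
SHL R4, 4 → R4=28<<4=448
AND R7, 63 → R7=(-9)&63=55
ADD R5, 1 → R5=228+1=229
SHR R0, 4 → R0=2>>4=0
NEG R0 → R0=-(0)=0
SUB R7, 3 → R7=55-3=52
AND R7, R4 → R7=52&448=0
halt.

229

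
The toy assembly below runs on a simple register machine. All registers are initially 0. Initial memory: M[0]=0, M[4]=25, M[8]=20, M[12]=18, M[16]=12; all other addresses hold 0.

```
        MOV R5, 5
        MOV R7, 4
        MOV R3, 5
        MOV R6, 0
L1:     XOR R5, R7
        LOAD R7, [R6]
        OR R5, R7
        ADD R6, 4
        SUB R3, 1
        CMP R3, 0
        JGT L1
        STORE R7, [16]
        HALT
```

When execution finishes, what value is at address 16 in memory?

R5=5
R7=4
R3=5
R6=0
R5=5^4=1
R7=M[0]=0
R5=1|0=1
R6=0+4=4
R3=5-1=4
CMP R3, 0  (cmp 4,0)
JGT L1: taken
R5=1^0=1
R7=M[4]=25
R5=1|25=25
R6=4+4=8
R3=4-1=3
CMP R3, 0  (cmp 3,0)
JGT L1: taken
R5=25^25=0
R7=M[8]=20
R5=0|20=20
R6=8+4=12
R3=3-1=2
CMP R3, 0  (cmp 2,0)
JGT L1: taken
R5=20^20=0
R7=M[12]=18
R5=0|18=18
R6=12+4=16
R3=2-1=1
CMP R3, 0  (cmp 1,0)
JGT L1: taken
R5=18^18=0
R7=M[16]=12
R5=0|12=12
R6=16+4=20
R3=1-1=0
CMP R3, 0  (cmp 0,0)
JGT L1: not taken
STORE R7, [16] → M[16]=12
halt.

12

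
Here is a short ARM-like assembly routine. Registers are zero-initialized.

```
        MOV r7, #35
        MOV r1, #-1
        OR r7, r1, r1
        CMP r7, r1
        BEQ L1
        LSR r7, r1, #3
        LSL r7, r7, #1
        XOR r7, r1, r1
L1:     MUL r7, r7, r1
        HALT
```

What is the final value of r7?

MOV r7, #35 → r7=35
MOV r1, #-1 → r1=-1
OR r7, r1, r1 → r7=(-1)|(-1)=-1
CMP r7, r1  (cmp -1,-1)
BEQ L1: taken
MUL r7, r7, r1 → r7=(-1)*(-1)=1
halt.

1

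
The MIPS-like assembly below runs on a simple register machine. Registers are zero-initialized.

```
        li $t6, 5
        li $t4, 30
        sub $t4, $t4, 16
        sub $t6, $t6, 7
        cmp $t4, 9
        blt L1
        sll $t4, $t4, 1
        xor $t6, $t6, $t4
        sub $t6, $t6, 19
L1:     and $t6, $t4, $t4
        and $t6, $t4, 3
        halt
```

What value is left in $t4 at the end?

28

$t6=5
$t4=30
$t4=30-16=14
$t6=5-7=-2
cmp $t4, 9  (cmp 14,9)
blt L1: not taken
$t4=14<<1=28
$t6=(-2)^28=-30
$t6=(-30)-19=-49
$t6=28&28=28
$t6=28&3=0
halt.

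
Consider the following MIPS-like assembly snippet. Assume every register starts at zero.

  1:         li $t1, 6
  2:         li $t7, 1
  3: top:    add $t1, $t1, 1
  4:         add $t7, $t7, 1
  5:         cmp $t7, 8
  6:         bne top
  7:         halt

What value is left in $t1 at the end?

after li $t1, 6: $t1=6
after li $t7, 1: $t7=1
after add $t1, $t1, 1: $t1=6+1=7
after add $t7, $t7, 1: $t7=1+1=2
cmp $t7, 8  (cmp 2,8)
bne top: taken
after add $t1, $t1, 1: $t1=7+1=8
after add $t7, $t7, 1: $t7=2+1=3
cmp $t7, 8  (cmp 3,8)
bne top: taken
after add $t1, $t1, 1: $t1=8+1=9
after add $t7, $t7, 1: $t7=3+1=4
cmp $t7, 8  (cmp 4,8)
bne top: taken
after add $t1, $t1, 1: $t1=9+1=10
after add $t7, $t7, 1: $t7=4+1=5
cmp $t7, 8  (cmp 5,8)
bne top: taken
after add $t1, $t1, 1: $t1=10+1=11
after add $t7, $t7, 1: $t7=5+1=6
cmp $t7, 8  (cmp 6,8)
bne top: taken
after add $t1, $t1, 1: $t1=11+1=12
after add $t7, $t7, 1: $t7=6+1=7
cmp $t7, 8  (cmp 7,8)
bne top: taken
after add $t1, $t1, 1: $t1=12+1=13
after add $t7, $t7, 1: $t7=7+1=8
cmp $t7, 8  (cmp 8,8)
bne top: not taken
halt.

13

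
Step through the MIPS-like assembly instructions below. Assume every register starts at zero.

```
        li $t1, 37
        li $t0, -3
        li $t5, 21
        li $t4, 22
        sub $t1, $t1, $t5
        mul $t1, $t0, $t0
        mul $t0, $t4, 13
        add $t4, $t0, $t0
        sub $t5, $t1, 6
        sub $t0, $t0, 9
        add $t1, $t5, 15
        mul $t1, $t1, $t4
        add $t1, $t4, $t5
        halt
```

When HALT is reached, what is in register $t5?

3

$t1=37
$t0=-3
$t5=21
$t4=22
$t1=37-21=16
$t1=(-3)*(-3)=9
$t0=22*13=286
$t4=286+286=572
$t5=9-6=3
$t0=286-9=277
$t1=3+15=18
$t1=18*572=10296
$t1=572+3=575
halt.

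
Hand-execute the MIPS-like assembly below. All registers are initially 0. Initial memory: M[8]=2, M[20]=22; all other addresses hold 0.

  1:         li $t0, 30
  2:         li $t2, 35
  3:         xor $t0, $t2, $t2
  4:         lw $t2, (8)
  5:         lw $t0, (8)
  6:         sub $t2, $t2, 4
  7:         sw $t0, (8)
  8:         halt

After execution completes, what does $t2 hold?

li $t0, 30 → $t0=30
li $t2, 35 → $t2=35
xor $t0, $t2, $t2 → $t0=35^35=0
lw $t2, (8) → $t2=M[8]=2
lw $t0, (8) → $t0=M[8]=2
sub $t2, $t2, 4 → $t2=2-4=-2
sw $t0, (8) → M[8]=2
halt.

-2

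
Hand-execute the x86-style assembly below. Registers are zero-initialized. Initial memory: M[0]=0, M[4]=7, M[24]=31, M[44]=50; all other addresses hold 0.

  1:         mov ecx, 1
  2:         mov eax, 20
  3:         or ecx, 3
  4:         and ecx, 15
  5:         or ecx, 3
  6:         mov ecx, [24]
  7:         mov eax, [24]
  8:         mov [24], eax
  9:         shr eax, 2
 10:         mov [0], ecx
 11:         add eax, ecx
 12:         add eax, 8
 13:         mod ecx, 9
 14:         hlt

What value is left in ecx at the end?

after mov ecx, 1: ecx=1
after mov eax, 20: eax=20
after or ecx, 3: ecx=1|3=3
after and ecx, 15: ecx=3&15=3
after or ecx, 3: ecx=3|3=3
after mov ecx, [24]: ecx=M[24]=31
after mov eax, [24]: eax=M[24]=31
mov [24], eax → M[24]=31
after shr eax, 2: eax=31>>2=7
mov [0], ecx → M[0]=31
after add eax, ecx: eax=7+31=38
after add eax, 8: eax=38+8=46
after mod ecx, 9: ecx=31%9=4
halt.

4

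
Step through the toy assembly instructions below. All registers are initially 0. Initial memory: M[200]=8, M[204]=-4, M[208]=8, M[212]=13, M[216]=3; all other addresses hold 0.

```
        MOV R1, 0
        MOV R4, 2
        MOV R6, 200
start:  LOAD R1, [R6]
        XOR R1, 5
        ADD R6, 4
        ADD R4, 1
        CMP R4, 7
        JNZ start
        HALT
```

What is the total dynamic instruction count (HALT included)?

34

R1=0
R4=2
R6=200
R1=M[200]=8
R1=8^5=13
R6=200+4=204
R4=2+1=3
CMP R4, 7  (cmp 3,7)
JNZ start: taken
R1=M[204]=-4
R1=(-4)^5=-7
R6=204+4=208
R4=3+1=4
CMP R4, 7  (cmp 4,7)
JNZ start: taken
R1=M[208]=8
R1=8^5=13
R6=208+4=212
R4=4+1=5
CMP R4, 7  (cmp 5,7)
JNZ start: taken
R1=M[212]=13
R1=13^5=8
R6=212+4=216
R4=5+1=6
CMP R4, 7  (cmp 6,7)
JNZ start: taken
R1=M[216]=3
R1=3^5=6
R6=216+4=220
R4=6+1=7
CMP R4, 7  (cmp 7,7)
JNZ start: not taken
halt.
Total executed instructions: 34.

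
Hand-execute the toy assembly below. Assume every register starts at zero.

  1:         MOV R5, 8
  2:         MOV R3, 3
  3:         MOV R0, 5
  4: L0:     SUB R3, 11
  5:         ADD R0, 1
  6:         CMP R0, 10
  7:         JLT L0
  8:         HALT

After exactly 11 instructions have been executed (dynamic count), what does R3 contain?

-19

R5=8
R3=3
R0=5
R3=3-11=-8
R0=5+1=6
CMP R0, 10  (cmp 6,10)
JLT L0: taken
R3=(-8)-11=-19
R0=6+1=7
CMP R0, 10  (cmp 7,10)
JLT L0: taken
After step 11: R3 = -19.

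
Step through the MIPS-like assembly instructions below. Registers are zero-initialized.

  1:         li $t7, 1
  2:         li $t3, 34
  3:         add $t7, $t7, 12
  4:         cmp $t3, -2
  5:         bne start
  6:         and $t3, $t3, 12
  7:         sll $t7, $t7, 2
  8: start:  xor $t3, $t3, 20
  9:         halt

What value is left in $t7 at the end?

13

after li $t7, 1: $t7=1
after li $t3, 34: $t3=34
after add $t7, $t7, 12: $t7=1+12=13
cmp $t3, -2  (cmp 34,-2)
bne start: taken
after xor $t3, $t3, 20: $t3=34^20=54
halt.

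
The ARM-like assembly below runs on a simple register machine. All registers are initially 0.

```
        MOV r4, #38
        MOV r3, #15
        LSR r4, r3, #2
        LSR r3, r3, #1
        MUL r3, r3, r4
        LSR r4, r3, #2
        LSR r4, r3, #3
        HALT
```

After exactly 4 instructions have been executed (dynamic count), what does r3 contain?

7

after MOV r4, #38: r4=38
after MOV r3, #15: r3=15
after LSR r4, r3, #2: r4=15>>2=3
after LSR r3, r3, #1: r3=15>>1=7
After step 4: r3 = 7.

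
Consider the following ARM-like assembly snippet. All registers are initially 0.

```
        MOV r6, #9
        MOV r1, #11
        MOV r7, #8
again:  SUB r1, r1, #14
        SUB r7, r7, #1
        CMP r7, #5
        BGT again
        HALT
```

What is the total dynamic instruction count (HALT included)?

16

MOV r6, #9 → r6=9
MOV r1, #11 → r1=11
MOV r7, #8 → r7=8
SUB r1, r1, #14 → r1=11-14=-3
SUB r7, r7, #1 → r7=8-1=7
CMP r7, #5  (cmp 7,5)
BGT again: taken
SUB r1, r1, #14 → r1=(-3)-14=-17
SUB r7, r7, #1 → r7=7-1=6
CMP r7, #5  (cmp 6,5)
BGT again: taken
SUB r1, r1, #14 → r1=(-17)-14=-31
SUB r7, r7, #1 → r7=6-1=5
CMP r7, #5  (cmp 5,5)
BGT again: not taken
halt.
Total executed instructions: 16.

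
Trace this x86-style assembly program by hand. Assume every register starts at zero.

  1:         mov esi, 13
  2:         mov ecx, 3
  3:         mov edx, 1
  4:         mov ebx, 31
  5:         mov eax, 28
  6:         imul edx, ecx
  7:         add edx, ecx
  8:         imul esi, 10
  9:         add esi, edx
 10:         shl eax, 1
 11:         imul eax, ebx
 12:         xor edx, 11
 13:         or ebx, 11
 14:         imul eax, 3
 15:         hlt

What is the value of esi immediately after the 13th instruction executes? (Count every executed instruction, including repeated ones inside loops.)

136

esi=13
ecx=3
edx=1
ebx=31
eax=28
edx=1*3=3
edx=3+3=6
esi=13*10=130
esi=130+6=136
eax=28<<1=56
eax=56*31=1736
edx=6^11=13
ebx=31|11=31
After step 13: esi = 136.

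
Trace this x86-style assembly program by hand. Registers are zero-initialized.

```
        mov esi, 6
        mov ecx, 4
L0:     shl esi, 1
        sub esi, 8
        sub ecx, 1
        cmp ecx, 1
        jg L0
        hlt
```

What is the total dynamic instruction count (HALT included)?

mov esi, 6 → esi=6
mov ecx, 4 → ecx=4
shl esi, 1 → esi=6<<1=12
sub esi, 8 → esi=12-8=4
sub ecx, 1 → ecx=4-1=3
cmp ecx, 1  (cmp 3,1)
jg L0: taken
shl esi, 1 → esi=4<<1=8
sub esi, 8 → esi=8-8=0
sub ecx, 1 → ecx=3-1=2
cmp ecx, 1  (cmp 2,1)
jg L0: taken
shl esi, 1 → esi=0<<1=0
sub esi, 8 → esi=0-8=-8
sub ecx, 1 → ecx=2-1=1
cmp ecx, 1  (cmp 1,1)
jg L0: not taken
halt.
Total executed instructions: 18.

18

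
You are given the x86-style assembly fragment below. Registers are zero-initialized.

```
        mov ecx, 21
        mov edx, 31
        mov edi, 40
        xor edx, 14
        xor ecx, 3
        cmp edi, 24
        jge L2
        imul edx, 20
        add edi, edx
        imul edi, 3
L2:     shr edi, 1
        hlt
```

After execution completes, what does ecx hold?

22

ecx=21
edx=31
edi=40
edx=31^14=17
ecx=21^3=22
cmp edi, 24  (cmp 40,24)
jge L2: taken
edi=40>>1=20
halt.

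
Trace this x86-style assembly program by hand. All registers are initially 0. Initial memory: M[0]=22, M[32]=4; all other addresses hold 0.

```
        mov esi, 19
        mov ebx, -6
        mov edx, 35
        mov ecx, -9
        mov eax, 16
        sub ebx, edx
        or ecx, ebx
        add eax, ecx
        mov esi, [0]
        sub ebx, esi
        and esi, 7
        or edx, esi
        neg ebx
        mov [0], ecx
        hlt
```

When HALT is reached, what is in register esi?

esi=19
ebx=-6
edx=35
ecx=-9
eax=16
ebx=(-6)-35=-41
ecx=(-9)|(-41)=-9
eax=16+(-9)=7
esi=M[0]=22
ebx=(-41)-22=-63
esi=22&7=6
edx=35|6=39
ebx=-(-63)=63
mov [0], ecx → M[0]=-9
halt.

6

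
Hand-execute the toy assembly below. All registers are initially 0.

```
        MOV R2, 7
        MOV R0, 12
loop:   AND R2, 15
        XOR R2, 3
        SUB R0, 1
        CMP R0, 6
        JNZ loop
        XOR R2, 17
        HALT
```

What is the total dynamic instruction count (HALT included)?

after MOV R2, 7: R2=7
after MOV R0, 12: R0=12
after AND R2, 15: R2=7&15=7
after XOR R2, 3: R2=7^3=4
after SUB R0, 1: R0=12-1=11
CMP R0, 6  (cmp 11,6)
JNZ loop: taken
after AND R2, 15: R2=4&15=4
after XOR R2, 3: R2=4^3=7
after SUB R0, 1: R0=11-1=10
CMP R0, 6  (cmp 10,6)
JNZ loop: taken
after AND R2, 15: R2=7&15=7
after XOR R2, 3: R2=7^3=4
after SUB R0, 1: R0=10-1=9
CMP R0, 6  (cmp 9,6)
JNZ loop: taken
after AND R2, 15: R2=4&15=4
after XOR R2, 3: R2=4^3=7
after SUB R0, 1: R0=9-1=8
CMP R0, 6  (cmp 8,6)
JNZ loop: taken
after AND R2, 15: R2=7&15=7
after XOR R2, 3: R2=7^3=4
after SUB R0, 1: R0=8-1=7
CMP R0, 6  (cmp 7,6)
JNZ loop: taken
after AND R2, 15: R2=4&15=4
after XOR R2, 3: R2=4^3=7
after SUB R0, 1: R0=7-1=6
CMP R0, 6  (cmp 6,6)
JNZ loop: not taken
after XOR R2, 17: R2=7^17=22
halt.
Total executed instructions: 34.

34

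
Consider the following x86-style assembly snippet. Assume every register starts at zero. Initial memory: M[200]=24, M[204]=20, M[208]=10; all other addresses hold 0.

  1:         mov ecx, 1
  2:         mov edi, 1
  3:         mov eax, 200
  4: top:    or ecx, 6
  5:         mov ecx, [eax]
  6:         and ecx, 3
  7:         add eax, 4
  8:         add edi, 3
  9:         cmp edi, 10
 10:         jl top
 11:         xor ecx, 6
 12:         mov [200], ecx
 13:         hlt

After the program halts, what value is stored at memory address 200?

4

ecx=1
edi=1
eax=200
ecx=1|6=7
ecx=M[200]=24
ecx=24&3=0
eax=200+4=204
edi=1+3=4
cmp edi, 10  (cmp 4,10)
jl top: taken
ecx=0|6=6
ecx=M[204]=20
ecx=20&3=0
eax=204+4=208
edi=4+3=7
cmp edi, 10  (cmp 7,10)
jl top: taken
ecx=0|6=6
ecx=M[208]=10
ecx=10&3=2
eax=208+4=212
edi=7+3=10
cmp edi, 10  (cmp 10,10)
jl top: not taken
ecx=2^6=4
mov [200], ecx → M[200]=4
halt.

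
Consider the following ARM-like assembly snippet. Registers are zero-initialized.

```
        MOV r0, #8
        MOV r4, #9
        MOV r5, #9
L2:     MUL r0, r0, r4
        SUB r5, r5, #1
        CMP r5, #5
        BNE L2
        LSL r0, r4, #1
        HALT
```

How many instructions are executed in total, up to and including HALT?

21

after MOV r0, #8: r0=8
after MOV r4, #9: r4=9
after MOV r5, #9: r5=9
after MUL r0, r0, r4: r0=8*9=72
after SUB r5, r5, #1: r5=9-1=8
CMP r5, #5  (cmp 8,5)
BNE L2: taken
after MUL r0, r0, r4: r0=72*9=648
after SUB r5, r5, #1: r5=8-1=7
CMP r5, #5  (cmp 7,5)
BNE L2: taken
after MUL r0, r0, r4: r0=648*9=5832
after SUB r5, r5, #1: r5=7-1=6
CMP r5, #5  (cmp 6,5)
BNE L2: taken
after MUL r0, r0, r4: r0=5832*9=52488
after SUB r5, r5, #1: r5=6-1=5
CMP r5, #5  (cmp 5,5)
BNE L2: not taken
after LSL r0, r4, #1: r0=9<<1=18
halt.
Total executed instructions: 21.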